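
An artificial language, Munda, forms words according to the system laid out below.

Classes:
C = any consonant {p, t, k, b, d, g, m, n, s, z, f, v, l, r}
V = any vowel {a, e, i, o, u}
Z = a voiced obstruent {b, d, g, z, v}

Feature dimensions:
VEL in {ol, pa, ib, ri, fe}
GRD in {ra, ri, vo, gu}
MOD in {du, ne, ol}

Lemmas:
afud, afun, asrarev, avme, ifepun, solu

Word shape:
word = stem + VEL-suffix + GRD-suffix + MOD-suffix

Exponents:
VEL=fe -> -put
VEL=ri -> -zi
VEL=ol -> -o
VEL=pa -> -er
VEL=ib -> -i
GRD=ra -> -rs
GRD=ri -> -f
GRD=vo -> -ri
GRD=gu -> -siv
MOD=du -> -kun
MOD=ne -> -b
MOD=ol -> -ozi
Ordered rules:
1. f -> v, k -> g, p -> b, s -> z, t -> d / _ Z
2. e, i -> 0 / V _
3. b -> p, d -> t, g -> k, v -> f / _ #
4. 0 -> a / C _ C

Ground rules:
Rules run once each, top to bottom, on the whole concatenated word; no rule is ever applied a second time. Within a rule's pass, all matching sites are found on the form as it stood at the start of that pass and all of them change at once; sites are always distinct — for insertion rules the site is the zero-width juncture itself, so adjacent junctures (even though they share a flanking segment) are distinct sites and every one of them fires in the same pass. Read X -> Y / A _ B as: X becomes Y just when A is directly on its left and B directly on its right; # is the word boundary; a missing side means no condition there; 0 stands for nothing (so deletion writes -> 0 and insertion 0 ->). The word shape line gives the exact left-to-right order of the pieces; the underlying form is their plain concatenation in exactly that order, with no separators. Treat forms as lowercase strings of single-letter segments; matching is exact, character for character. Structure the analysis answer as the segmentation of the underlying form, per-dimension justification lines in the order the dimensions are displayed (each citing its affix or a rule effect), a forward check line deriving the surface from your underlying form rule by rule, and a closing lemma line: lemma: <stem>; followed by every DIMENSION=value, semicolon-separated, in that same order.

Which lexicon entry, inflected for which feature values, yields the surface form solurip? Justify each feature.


underlying: solu-i-ri-b
VEL=ib - signalled by the affix -i
GRD=vo - signalled by the affix -ri
MOD=ne - signalled by the affix -b
check: soluirib -> soluirib -> solurib -> solurip -> solurip
lemma: solu; VEL=ib; GRD=vo; MOD=ne


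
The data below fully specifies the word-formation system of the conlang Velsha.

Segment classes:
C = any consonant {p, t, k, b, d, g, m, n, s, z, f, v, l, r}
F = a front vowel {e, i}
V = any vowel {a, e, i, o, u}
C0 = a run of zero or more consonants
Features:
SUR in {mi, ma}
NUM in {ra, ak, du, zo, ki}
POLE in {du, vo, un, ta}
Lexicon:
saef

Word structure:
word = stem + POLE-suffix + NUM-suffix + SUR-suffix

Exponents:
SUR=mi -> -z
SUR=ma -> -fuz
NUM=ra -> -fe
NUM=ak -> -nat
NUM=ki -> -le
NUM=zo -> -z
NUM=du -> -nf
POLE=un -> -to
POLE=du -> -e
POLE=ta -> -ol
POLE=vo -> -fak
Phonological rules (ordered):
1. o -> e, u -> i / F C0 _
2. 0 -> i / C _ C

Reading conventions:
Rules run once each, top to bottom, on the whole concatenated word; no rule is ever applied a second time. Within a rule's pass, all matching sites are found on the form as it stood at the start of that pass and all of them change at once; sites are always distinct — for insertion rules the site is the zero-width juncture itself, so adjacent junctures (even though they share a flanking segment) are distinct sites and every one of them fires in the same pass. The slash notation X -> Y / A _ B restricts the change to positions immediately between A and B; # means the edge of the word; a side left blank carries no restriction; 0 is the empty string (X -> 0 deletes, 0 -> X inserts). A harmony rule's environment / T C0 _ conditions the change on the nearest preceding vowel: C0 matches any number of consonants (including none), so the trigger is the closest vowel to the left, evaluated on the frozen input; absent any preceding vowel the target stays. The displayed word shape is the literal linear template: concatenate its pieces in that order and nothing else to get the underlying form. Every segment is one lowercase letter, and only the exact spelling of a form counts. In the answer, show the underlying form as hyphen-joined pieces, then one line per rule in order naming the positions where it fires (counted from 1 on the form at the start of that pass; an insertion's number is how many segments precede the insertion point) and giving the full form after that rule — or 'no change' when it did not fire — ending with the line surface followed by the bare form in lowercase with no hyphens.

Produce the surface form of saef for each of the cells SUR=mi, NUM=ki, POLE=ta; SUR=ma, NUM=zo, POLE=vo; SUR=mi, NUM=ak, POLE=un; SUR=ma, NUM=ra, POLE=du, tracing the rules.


cell SUR=mi, NUM=ki, POLE=ta:
underlying: saef-ol-le-z
1. o -> e, u -> i / F C0 _: fires at position(s) 5: saefellez
2. 0 -> i / C _ C: inserts after position(s) 6: saefelilez
surface: saefelilez

cell SUR=ma, NUM=zo, POLE=vo:
underlying: saef-fak-z-fuz
1. o -> e, u -> i / F C0 _: no change
2. 0 -> i / C _ C: inserts after position(s) 4, 7, 8: saefifakizifuz
surface: saefifakizifuz

cell SUR=mi, NUM=ak, POLE=un:
underlying: saef-to-nat-z
1. o -> e, u -> i / F C0 _: fires at position(s) 6: saeftenatz
2. 0 -> i / C _ C: inserts after position(s) 4, 9: saefitenatiz
surface: saefitenatiz

cell SUR=ma, NUM=ra, POLE=du:
underlying: saef-e-fe-fuz
1. o -> e, u -> i / F C0 _: fires at position(s) 9: saefefefiz
2. 0 -> i / C _ C: no change
surface: saefefefiz


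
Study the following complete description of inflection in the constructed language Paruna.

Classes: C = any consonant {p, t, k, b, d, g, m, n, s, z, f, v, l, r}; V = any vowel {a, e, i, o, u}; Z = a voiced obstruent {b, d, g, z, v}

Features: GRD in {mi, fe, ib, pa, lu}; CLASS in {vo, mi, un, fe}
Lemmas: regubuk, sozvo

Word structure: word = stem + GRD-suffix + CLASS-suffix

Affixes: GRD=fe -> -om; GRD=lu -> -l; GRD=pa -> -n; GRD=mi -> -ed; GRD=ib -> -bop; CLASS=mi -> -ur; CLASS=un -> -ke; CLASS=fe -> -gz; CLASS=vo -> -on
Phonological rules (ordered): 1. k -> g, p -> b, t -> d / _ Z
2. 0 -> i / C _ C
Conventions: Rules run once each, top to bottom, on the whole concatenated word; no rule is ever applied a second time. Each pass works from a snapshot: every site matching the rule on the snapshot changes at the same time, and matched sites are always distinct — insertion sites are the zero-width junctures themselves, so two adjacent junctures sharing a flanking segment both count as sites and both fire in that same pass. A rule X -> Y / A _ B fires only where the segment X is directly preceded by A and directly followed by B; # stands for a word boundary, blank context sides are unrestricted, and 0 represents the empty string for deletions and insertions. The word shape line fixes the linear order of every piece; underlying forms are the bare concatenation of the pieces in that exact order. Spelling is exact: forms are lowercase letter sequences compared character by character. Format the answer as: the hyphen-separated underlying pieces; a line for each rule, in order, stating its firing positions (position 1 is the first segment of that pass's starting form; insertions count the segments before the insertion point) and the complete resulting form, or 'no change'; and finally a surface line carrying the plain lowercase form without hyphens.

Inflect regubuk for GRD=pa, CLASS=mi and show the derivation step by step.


underlying: regubuk-n-ur
1. k -> g, p -> b, t -> d / _ Z: no change
2. 0 -> i / C _ C: inserts after position(s) 7: regubukinur
surface: regubukinur


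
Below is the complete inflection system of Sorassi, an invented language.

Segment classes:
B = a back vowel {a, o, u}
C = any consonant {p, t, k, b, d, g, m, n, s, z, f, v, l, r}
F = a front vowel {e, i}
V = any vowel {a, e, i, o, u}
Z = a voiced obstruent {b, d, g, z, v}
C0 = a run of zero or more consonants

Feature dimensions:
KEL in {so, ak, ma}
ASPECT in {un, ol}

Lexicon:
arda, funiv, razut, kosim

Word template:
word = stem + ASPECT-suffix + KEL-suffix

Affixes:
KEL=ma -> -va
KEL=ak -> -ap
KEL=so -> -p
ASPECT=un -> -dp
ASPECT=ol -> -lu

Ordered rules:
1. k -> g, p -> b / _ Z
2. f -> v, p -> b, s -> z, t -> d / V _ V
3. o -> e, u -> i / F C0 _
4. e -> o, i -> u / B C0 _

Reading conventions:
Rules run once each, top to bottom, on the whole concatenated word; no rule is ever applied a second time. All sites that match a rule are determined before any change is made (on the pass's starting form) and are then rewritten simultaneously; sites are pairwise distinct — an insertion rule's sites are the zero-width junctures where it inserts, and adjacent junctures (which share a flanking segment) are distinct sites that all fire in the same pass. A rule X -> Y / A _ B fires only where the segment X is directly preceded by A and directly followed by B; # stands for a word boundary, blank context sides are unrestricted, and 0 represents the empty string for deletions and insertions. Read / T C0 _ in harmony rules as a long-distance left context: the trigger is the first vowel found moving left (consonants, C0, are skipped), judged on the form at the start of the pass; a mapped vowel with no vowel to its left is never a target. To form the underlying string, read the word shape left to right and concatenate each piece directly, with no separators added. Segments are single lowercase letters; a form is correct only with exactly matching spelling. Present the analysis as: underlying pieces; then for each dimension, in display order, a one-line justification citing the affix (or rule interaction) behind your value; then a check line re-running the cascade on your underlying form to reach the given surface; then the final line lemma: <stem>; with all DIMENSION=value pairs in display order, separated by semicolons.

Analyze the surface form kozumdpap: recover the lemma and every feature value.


underlying: kosim-dp-ap
KEL=ak - signalled by the affix -ap
ASPECT=un - signalled by the affix -dp
check: kosimdpap -> kosimdpap -> kozimdpap -> kozimdpap -> kozumdpap
lemma: kosim; KEL=ak; ASPECT=un


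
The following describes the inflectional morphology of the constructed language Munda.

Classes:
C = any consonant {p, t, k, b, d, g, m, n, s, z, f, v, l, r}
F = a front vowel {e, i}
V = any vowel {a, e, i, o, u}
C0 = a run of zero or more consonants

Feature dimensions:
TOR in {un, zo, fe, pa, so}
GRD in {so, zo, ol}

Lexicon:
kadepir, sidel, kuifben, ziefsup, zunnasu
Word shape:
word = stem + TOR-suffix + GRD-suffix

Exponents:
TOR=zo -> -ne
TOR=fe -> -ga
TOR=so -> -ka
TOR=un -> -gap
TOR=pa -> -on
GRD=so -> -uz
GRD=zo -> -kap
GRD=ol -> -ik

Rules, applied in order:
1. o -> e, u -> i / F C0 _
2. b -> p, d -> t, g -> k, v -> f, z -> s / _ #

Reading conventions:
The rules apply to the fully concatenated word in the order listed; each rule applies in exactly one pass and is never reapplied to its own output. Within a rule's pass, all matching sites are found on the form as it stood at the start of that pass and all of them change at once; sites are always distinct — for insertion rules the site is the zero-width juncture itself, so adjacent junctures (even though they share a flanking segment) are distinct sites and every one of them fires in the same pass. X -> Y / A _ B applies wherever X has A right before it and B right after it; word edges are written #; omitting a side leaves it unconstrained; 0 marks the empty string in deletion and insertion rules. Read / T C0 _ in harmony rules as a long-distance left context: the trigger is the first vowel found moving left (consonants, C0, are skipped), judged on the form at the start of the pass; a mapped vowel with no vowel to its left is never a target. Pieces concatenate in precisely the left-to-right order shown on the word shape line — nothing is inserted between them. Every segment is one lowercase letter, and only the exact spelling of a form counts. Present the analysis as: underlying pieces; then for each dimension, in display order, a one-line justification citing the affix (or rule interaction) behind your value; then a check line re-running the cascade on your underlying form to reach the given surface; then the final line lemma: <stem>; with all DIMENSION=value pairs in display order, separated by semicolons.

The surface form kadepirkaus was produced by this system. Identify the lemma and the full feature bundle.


underlying: kadepir-ka-uz
TOR=so - signalled by the affix -ka
GRD=so - signalled by the affix -uz
check: kadepirkauz -> kadepirkauz -> kadepirkaus
lemma: kadepir; TOR=so; GRD=so


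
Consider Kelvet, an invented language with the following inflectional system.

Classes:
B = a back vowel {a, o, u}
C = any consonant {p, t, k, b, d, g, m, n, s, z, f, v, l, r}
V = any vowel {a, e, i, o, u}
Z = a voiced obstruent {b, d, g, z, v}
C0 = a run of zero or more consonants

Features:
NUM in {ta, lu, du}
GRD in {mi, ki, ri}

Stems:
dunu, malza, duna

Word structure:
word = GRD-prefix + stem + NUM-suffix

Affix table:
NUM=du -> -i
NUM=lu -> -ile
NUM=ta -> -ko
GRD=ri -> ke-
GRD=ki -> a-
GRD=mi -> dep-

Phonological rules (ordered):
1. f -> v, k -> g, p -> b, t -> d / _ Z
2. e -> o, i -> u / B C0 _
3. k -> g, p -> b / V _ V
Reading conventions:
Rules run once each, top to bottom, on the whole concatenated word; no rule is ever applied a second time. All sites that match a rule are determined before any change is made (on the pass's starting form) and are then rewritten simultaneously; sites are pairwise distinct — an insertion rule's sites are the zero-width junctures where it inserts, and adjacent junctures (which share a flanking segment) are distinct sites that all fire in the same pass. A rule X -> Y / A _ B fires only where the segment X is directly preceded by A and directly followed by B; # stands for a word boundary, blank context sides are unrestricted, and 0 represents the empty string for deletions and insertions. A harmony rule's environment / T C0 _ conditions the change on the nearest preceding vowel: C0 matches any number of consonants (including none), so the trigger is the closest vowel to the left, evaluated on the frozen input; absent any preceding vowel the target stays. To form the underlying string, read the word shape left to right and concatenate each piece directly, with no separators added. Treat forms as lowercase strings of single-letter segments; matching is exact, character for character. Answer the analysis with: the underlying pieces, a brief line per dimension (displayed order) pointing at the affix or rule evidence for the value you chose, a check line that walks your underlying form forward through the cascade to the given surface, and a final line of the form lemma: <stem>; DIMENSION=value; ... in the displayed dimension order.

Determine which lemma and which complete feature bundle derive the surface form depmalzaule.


underlying: dep-malza-ile
NUM=lu - signalled by the affix -ile
GRD=mi - signalled by the affix dep-
check: depmalzaile -> depmalzaile -> depmalzaule -> depmalzaule
lemma: malza; NUM=lu; GRD=mi


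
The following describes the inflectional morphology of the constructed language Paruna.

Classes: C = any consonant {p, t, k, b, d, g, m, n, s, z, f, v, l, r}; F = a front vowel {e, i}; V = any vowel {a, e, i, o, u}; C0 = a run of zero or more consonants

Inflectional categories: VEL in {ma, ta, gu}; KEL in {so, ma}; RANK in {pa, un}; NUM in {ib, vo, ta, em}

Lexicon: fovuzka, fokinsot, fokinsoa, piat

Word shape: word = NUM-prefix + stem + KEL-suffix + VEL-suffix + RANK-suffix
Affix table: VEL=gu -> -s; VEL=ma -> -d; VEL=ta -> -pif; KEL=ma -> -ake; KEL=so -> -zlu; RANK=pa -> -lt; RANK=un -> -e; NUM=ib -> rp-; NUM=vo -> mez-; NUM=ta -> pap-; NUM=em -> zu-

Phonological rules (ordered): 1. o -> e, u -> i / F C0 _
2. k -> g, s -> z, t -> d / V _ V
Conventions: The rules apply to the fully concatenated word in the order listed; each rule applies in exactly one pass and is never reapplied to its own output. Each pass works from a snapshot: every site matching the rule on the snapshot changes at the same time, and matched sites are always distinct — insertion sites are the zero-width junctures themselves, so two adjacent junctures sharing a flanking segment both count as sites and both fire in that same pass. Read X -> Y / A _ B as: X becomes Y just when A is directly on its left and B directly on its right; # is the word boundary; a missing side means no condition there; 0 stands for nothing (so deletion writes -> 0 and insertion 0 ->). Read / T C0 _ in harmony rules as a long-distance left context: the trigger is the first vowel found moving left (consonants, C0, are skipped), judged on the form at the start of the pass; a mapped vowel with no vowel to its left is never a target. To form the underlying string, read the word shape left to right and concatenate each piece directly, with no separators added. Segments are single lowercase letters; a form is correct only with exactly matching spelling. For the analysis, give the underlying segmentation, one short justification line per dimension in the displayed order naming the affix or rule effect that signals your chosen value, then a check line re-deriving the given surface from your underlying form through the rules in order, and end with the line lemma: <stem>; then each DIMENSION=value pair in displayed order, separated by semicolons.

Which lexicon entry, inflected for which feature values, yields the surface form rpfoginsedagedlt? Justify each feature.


underlying: rp-fokinsot-ake-d-lt
VEL=ma - signalled by the affix -d
KEL=ma - signalled by the affix -ake
RANK=pa - signalled by the affix -lt
NUM=ib - signalled by the affix rp-
check: rpfokinsotakedlt -> rpfokinsetakedlt -> rpfoginsedagedlt
lemma: fokinsot; VEL=ma; KEL=ma; RANK=pa; NUM=ib


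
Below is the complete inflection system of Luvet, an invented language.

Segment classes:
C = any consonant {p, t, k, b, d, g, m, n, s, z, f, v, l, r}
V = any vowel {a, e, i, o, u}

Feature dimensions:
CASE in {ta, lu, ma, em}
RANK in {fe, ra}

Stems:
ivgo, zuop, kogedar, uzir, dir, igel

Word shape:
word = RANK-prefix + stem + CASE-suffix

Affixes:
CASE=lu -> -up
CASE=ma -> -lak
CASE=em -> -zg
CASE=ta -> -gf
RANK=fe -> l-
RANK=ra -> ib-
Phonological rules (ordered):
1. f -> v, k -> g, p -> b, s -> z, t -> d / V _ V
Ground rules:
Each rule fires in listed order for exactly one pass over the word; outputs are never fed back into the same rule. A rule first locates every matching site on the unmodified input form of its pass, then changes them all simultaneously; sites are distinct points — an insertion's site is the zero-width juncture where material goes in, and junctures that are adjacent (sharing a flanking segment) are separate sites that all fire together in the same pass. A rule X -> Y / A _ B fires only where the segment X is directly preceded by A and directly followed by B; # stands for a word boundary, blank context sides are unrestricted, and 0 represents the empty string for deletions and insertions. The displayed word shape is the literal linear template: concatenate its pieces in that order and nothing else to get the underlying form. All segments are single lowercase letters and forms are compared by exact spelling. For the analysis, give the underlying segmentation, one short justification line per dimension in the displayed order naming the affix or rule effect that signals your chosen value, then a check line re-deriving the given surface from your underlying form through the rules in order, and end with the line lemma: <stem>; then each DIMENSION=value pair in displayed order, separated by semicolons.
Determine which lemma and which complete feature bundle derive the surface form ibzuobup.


underlying: ib-zuop-up
CASE=lu - signalled by the affix -up
RANK=ra - signalled by the affix ib-
check: ibzuopup -> ibzuobup
lemma: zuop; CASE=lu; RANK=ra


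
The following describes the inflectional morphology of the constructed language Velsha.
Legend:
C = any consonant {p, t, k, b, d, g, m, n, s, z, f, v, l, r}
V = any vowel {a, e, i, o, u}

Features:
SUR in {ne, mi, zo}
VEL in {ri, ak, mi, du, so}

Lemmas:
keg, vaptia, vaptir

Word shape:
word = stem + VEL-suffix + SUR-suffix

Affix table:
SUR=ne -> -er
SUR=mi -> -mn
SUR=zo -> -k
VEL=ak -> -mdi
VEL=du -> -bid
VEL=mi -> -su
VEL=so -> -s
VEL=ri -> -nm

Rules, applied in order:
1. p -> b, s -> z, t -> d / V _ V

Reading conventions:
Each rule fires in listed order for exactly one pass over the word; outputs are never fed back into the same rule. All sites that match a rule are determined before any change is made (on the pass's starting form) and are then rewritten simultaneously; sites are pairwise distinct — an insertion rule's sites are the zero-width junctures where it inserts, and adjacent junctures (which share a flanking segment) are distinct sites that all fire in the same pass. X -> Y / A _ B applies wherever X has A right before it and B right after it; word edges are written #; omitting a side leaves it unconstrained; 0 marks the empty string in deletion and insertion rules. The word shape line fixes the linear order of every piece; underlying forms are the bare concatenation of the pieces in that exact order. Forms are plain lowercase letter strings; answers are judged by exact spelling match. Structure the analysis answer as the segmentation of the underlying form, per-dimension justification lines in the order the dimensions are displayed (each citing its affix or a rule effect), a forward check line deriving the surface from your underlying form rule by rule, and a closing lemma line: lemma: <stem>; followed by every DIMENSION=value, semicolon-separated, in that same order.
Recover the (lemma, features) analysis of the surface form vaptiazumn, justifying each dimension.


underlying: vaptia-su-mn
SUR=mi - signalled by the affix -mn
VEL=mi - signalled by the affix -su
check: vaptiasumn -> vaptiazumn
lemma: vaptia; SUR=mi; VEL=mi


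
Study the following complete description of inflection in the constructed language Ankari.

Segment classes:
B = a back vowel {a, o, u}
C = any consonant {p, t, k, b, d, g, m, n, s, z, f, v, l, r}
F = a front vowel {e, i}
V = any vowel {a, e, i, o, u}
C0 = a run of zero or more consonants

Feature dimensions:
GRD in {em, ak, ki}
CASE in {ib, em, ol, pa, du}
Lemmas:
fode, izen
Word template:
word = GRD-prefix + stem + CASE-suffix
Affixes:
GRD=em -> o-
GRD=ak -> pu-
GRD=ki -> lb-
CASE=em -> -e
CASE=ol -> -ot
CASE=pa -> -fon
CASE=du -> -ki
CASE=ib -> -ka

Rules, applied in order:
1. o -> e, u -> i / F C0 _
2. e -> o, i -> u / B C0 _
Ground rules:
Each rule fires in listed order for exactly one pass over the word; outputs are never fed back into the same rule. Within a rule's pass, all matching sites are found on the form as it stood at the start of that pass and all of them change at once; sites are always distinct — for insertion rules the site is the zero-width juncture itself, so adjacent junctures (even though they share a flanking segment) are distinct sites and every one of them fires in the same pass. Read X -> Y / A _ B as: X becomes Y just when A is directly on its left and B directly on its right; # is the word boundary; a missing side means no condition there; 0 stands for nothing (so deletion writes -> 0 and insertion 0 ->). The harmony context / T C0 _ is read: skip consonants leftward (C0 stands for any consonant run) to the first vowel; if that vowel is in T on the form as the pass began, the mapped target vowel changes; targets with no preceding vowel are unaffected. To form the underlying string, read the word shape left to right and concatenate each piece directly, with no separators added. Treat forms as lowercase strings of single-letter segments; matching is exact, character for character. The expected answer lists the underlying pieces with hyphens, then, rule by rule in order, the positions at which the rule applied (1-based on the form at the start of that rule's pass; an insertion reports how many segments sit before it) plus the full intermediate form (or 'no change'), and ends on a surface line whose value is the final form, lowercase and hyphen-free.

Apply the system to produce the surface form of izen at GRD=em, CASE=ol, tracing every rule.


underlying: o-izen-ot
1. o -> e, u -> i / F C0 _: fires at position(s) 6: oizenet
2. e -> o, i -> u / B C0 _: fires at position(s) 2: ouzenet
surface: ouzenet


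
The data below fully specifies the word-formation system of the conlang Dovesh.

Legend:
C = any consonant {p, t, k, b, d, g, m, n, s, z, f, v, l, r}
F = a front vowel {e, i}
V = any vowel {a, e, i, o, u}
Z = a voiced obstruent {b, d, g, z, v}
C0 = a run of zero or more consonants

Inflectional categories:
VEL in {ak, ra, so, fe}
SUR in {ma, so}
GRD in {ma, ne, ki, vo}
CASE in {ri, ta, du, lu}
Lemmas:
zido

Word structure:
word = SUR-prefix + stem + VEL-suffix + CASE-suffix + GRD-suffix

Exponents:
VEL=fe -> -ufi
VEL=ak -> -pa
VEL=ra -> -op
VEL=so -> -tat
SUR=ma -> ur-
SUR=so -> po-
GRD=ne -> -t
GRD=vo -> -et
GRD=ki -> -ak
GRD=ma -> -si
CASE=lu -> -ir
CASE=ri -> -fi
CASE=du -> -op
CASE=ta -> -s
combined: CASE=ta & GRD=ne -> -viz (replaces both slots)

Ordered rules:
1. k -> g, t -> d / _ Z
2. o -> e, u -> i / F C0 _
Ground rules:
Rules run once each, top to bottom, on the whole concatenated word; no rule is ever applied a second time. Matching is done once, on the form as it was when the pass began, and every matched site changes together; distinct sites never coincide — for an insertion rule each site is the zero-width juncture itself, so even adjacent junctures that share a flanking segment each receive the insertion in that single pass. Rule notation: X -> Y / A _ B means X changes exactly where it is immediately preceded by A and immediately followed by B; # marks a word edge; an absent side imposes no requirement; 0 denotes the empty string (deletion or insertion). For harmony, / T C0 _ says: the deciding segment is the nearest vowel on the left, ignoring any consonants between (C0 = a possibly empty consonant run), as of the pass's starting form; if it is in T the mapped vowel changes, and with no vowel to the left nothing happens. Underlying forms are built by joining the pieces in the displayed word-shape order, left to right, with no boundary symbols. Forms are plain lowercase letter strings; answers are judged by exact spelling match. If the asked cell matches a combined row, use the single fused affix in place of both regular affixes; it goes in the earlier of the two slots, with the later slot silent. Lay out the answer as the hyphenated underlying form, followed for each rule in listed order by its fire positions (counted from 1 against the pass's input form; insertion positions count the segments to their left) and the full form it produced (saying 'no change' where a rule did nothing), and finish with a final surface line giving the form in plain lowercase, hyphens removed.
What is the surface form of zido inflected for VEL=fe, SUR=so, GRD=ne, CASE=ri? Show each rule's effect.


underlying: po-zido-ufi-fi-t
1. k -> g, t -> d / _ Z: no change
2. o -> e, u -> i / F C0 _: fires at position(s) 6: pozideufifit
surface: pozideufifit


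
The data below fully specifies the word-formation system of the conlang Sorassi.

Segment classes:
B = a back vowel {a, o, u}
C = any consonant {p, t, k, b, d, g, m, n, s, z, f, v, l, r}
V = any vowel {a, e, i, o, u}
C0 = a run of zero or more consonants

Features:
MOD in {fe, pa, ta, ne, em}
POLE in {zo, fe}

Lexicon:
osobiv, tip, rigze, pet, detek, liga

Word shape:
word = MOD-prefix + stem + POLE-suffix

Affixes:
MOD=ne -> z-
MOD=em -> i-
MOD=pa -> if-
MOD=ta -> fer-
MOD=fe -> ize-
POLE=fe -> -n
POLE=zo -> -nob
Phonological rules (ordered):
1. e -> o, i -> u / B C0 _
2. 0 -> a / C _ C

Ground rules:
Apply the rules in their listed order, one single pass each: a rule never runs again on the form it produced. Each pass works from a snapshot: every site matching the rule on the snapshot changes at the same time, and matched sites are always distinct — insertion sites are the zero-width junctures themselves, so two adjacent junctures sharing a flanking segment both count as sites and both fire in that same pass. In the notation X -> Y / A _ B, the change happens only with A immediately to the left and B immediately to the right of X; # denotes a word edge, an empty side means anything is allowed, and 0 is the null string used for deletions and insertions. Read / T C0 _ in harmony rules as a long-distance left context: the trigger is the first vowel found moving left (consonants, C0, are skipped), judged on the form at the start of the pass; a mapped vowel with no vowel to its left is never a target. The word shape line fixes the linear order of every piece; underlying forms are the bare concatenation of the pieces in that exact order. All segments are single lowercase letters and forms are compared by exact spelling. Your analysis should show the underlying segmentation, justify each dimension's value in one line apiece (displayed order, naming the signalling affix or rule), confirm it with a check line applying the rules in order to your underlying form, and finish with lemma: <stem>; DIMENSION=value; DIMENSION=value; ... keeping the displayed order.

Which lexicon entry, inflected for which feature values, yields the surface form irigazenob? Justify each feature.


underlying: i-rigze-nob
MOD=em - signalled by the affix i-
POLE=zo - signalled by the affix -nob
check: irigzenob -> irigzenob -> irigazenob
lemma: rigze; MOD=em; POLE=zo


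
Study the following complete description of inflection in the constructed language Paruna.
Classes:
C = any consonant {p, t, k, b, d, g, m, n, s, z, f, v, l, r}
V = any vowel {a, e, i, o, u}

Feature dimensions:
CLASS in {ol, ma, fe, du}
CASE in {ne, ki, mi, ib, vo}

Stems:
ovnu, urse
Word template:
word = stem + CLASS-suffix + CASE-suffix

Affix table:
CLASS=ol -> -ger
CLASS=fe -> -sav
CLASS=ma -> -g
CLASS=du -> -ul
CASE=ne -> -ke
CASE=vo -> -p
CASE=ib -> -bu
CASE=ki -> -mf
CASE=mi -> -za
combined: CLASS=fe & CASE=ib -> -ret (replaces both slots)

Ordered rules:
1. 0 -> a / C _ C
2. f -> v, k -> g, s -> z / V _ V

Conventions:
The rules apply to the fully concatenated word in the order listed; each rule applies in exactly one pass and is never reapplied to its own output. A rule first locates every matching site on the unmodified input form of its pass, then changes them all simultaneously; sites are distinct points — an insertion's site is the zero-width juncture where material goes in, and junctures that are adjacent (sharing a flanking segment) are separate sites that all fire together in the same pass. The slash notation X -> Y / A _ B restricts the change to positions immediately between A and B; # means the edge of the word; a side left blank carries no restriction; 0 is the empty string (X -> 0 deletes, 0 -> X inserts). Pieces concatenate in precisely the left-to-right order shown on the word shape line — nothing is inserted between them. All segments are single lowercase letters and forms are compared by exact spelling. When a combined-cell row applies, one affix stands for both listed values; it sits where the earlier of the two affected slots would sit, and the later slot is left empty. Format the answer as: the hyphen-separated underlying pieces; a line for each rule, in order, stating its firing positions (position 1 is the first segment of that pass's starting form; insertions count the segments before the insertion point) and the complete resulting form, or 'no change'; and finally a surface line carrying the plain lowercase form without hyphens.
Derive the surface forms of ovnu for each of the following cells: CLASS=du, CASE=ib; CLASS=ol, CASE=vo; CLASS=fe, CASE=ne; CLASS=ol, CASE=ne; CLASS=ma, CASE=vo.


cell CLASS=du, CASE=ib:
underlying: ovnu-ul-bu
1. 0 -> a / C _ C: inserts after position(s) 2, 6: ovanuulabu
2. f -> v, k -> g, s -> z / V _ V: no change
surface: ovanuulabu

cell CLASS=ol, CASE=vo:
underlying: ovnu-ger-p
1. 0 -> a / C _ C: inserts after position(s) 2, 7: ovanugerap
2. f -> v, k -> g, s -> z / V _ V: no change
surface: ovanugerap

cell CLASS=fe, CASE=ne:
underlying: ovnu-sav-ke
1. 0 -> a / C _ C: inserts after position(s) 2, 7: ovanusavake
2. f -> v, k -> g, s -> z / V _ V: fires at position(s) 6, 10: ovanuzavage
surface: ovanuzavage

cell CLASS=ol, CASE=ne:
underlying: ovnu-ger-ke
1. 0 -> a / C _ C: inserts after position(s) 2, 7: ovanugerake
2. f -> v, k -> g, s -> z / V _ V: fires at position(s) 10: ovanugerage
surface: ovanugerage

cell CLASS=ma, CASE=vo:
underlying: ovnu-g-p
1. 0 -> a / C _ C: inserts after position(s) 2, 5: ovanugap
2. f -> v, k -> g, s -> z / V _ V: no change
surface: ovanugap


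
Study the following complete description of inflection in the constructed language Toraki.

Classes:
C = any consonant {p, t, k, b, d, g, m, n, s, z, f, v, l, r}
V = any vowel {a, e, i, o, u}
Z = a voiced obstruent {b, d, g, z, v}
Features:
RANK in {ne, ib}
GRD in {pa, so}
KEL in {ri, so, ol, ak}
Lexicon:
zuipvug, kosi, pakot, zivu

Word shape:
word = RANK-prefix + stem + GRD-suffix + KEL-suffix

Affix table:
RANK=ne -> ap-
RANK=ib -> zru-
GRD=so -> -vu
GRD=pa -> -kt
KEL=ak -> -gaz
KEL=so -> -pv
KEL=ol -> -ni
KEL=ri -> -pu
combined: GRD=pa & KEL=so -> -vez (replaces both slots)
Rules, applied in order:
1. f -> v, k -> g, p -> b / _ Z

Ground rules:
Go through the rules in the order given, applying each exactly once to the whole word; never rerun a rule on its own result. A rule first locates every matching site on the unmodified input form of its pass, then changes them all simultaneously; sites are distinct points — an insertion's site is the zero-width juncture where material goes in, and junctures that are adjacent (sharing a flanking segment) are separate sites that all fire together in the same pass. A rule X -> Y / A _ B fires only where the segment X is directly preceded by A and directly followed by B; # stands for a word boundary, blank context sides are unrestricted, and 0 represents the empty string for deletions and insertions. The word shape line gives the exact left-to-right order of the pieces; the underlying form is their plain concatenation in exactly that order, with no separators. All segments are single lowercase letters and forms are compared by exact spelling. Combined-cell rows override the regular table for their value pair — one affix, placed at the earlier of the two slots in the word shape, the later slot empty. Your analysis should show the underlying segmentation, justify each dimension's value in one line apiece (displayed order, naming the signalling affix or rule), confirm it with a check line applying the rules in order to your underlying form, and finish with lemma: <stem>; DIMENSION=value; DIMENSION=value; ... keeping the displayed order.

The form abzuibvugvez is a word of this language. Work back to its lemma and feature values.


underlying: ap-zuipvug-vez
RANK=ne - signalled by the affix ap-
GRD=pa - signalled by the combined affix row
KEL=so - signalled by the combined affix row
check: apzuipvugvez -> abzuibvugvez
lemma: zuipvug; RANK=ne; GRD=pa; KEL=so


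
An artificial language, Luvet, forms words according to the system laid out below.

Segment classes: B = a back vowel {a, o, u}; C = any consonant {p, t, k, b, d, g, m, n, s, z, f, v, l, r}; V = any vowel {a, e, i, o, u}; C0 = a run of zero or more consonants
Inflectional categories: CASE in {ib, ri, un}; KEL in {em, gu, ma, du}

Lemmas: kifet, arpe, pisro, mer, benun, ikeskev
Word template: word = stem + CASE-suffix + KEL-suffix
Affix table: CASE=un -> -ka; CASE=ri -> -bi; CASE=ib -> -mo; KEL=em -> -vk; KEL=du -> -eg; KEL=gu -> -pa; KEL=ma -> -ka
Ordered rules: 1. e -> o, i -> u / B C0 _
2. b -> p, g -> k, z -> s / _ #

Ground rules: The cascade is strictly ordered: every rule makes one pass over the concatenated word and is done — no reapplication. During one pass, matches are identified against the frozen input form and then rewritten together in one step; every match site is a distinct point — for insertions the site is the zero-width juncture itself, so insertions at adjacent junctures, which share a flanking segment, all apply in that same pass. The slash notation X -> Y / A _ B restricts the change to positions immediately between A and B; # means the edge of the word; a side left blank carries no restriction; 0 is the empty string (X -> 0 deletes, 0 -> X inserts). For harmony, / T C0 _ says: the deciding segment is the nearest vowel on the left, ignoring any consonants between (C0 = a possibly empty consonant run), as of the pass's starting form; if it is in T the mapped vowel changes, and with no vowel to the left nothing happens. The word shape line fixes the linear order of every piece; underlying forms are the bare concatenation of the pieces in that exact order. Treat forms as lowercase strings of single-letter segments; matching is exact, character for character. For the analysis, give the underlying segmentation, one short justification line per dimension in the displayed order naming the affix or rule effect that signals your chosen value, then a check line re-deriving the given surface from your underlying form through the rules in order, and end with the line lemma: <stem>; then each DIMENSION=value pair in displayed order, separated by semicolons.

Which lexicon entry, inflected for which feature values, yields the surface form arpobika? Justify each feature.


underlying: arpe-bi-ka
CASE=ri - signalled by the affix -bi
KEL=ma - signalled by the affix -ka
check: arpebika -> arpobika -> arpobika
lemma: arpe; CASE=ri; KEL=ma


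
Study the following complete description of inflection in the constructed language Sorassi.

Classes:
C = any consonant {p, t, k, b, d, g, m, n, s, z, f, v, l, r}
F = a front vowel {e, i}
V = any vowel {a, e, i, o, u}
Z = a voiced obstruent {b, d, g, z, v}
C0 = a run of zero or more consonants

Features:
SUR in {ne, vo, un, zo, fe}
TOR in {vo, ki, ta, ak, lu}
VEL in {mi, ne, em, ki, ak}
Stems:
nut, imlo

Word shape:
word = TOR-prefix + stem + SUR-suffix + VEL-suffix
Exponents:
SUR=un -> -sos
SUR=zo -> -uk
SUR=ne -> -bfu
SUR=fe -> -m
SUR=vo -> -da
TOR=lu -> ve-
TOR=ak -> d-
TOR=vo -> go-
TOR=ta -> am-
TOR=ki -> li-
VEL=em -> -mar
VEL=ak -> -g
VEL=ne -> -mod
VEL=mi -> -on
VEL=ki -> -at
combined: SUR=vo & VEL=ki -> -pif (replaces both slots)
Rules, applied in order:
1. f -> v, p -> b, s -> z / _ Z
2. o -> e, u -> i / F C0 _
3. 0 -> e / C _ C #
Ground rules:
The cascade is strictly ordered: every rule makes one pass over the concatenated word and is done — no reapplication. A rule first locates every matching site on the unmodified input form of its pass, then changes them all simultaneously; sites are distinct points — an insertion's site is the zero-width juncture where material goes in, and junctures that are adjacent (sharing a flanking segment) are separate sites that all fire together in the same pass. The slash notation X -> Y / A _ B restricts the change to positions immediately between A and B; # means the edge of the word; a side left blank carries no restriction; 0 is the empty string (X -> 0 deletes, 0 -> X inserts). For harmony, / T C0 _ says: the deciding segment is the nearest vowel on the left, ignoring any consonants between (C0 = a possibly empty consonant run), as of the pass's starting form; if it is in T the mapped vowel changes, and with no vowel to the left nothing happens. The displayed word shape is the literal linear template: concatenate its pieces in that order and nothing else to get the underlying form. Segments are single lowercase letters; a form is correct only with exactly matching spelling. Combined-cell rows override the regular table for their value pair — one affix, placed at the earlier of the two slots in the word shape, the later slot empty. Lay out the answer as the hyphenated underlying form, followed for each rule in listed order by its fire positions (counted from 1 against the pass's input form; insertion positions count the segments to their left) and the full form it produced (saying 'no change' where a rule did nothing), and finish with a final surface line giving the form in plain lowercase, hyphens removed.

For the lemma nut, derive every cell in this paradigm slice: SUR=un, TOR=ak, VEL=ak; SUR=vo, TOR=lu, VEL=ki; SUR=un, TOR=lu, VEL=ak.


cell SUR=un, TOR=ak, VEL=ak:
underlying: d-nut-sos-g
1. f -> v, p -> b, s -> z / _ Z: fires at position(s) 7: dnutsozg
2. o -> e, u -> i / F C0 _: no change
3. 0 -> e / C _ C #: inserts after position(s) 7: dnutsozeg
surface: dnutsozeg

cell SUR=vo, TOR=lu, VEL=ki:
underlying: ve-nut-pif
1. f -> v, p -> b, s -> z / _ Z: no change
2. o -> e, u -> i / F C0 _: fires at position(s) 4: venitpif
3. 0 -> e / C _ C #: no change
surface: venitpif

cell SUR=un, TOR=lu, VEL=ak:
underlying: ve-nut-sos-g
1. f -> v, p -> b, s -> z / _ Z: fires at position(s) 8: venutsozg
2. o -> e, u -> i / F C0 _: fires at position(s) 4: venitsozg
3. 0 -> e / C _ C #: inserts after position(s) 8: venitsozeg
surface: venitsozeg
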